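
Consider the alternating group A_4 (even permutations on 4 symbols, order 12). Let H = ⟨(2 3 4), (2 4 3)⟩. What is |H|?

|⟨(2 3 4)⟩| = 3 and |⟨(2 4 3)⟩| = 3, so |H| is a multiple of lcm(3, 3) = 3 and divides |G| = 12.
Closing under the operation: H = {e, (2 3 4), (2 4 3)}, so |H| = 3.

3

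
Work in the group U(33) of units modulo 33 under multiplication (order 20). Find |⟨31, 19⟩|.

10

|⟨31⟩| = 5 and |⟨19⟩| = 10, so |H| is a multiple of lcm(5, 10) = 10 and divides |G| = 20.
Closing under the operation: H = {1, 4, 7, 10, 13, 16, 19, 25, 28, 31}, so |H| = 10.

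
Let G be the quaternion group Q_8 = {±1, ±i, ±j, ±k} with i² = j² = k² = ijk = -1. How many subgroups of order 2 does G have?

1

|G| = 8 and 2 | 8, so subgroups of order 2 are possible by Lagrange.
The subgroups of order 2 are: {1, -1}.
So G has 1 subgroup of order 2.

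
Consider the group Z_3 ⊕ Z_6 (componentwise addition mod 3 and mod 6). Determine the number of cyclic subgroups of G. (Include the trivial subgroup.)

10

Each element a generates a cyclic subgroup ⟨a⟩; distinct elements may generate the same one (a cyclic group of order d has φ(d) generators).
Cyclic subgroups by order — order 1: 1; order 2: 1; order 3: 4; order 6: 4.
Total: 10.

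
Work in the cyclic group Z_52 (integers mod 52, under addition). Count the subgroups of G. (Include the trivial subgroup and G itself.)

6

A cyclic group of order 52 has exactly one subgroup for each divisor of 52.
Divisors of 52: 1, 2, 4, 13, 26, 52.
So Z_52 has 6 subgroups.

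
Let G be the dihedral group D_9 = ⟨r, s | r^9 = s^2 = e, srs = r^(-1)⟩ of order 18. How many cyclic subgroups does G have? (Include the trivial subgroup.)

A cyclic subgroup of order d is generated by each of its φ(d) elements of order d, so the cyclic subgroups of order d number (#elements of order d)/φ(d).
Cyclic subgroups by order — order 1: 1; order 2: 9; order 3: 1; order 9: 1.
Total: 12.

12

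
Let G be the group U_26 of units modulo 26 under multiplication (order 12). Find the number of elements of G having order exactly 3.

2

The elements of order 3 are: 3, 9.
That's 2.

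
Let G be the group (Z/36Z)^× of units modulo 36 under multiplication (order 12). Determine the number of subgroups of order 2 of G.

3

|G| = 12 and 2 | 12, so subgroups of order 2 are possible by Lagrange.
The subgroups of order 2 are: {1, 17}; {1, 19}; {1, 35}.
So G has 3 subgroups of order 2.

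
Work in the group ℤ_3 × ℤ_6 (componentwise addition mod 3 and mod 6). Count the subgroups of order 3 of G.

|G| = 18 and 3 | 18, so subgroups of order 3 are possible by Lagrange.
The subgroups of order 3 are: {(0,0), (0,2), (0,4)}; {(0,0), (1,0), (2,0)}; {(0,0), (1,2), (2,4)}; {(0,0), (1,4), (2,2)}.
So G has 4 subgroups of order 3.

4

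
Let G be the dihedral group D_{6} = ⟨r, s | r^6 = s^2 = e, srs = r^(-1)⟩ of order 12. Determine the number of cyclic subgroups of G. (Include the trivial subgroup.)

10

Each element a generates a cyclic subgroup ⟨a⟩; distinct elements may generate the same one (a cyclic group of order d has φ(d) generators).
Cyclic subgroups by order — order 1: 1; order 2: 7; order 3: 1; order 6: 1.
Total: 10.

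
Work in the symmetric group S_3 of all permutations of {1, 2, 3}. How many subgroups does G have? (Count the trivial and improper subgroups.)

6

|G| = 6, so by Lagrange every subgroup order divides 6. Divisors: 1, 2, 3, 6.
Subgroups by order — order 1: 1; order 2: 3; order 3: 1; order 6: 1.
Total: 1 + 3 + 1 + 1 = 6.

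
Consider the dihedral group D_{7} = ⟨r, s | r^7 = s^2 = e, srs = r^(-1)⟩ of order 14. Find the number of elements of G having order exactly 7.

6

The elements of order 7 are: r, r^2, r^3, r^4, r^5, r^6.
That's 6.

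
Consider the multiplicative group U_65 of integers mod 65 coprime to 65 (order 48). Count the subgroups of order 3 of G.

|G| = 48 and 3 | 48, so subgroups of order 3 are possible by Lagrange.
The subgroups of order 3 are: {1, 16, 61}.
So G has 1 subgroup of order 3.

1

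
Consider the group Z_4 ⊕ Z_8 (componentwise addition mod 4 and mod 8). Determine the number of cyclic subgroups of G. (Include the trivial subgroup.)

14

A cyclic subgroup of order d is generated by each of its φ(d) elements of order d, so the cyclic subgroups of order d number (#elements of order d)/φ(d).
Cyclic subgroups by order — order 1: 1; order 2: 3; order 4: 6; order 8: 4.
Total: 14.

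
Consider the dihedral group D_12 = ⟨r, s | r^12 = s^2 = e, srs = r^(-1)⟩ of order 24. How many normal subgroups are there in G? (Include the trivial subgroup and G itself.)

9

G has 34 subgroups. Checking conjugation-invariance by order — order 1: 1/1 normal; order 2: 1/13 normal; order 3: 1/1 normal; order 4: 1/7 normal; order 6: 1/5 normal; order 8: 0/3 normal; order 12: 3/3 normal; order 24: 1/1 normal.
Total normal subgroups: 9.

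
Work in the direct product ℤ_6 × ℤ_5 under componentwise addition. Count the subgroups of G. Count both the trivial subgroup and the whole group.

8

|G| = 30, so by Lagrange every subgroup order divides 30. Divisors: 1, 2, 3, 5, 6, 10, 15, 30.
Subgroups by order — order 1: 1; order 2: 1; order 3: 1; order 5: 1; order 6: 1; order 10: 1; order 15: 1; order 30: 1.
Total: 1 + 1 + 1 + 1 + 1 + 1 + 1 + 1 = 8.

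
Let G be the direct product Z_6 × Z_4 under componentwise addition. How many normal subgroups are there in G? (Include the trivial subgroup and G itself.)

16

G is abelian, so every subgroup is normal.
G has 16 subgroups in total, hence 16 normal subgroups.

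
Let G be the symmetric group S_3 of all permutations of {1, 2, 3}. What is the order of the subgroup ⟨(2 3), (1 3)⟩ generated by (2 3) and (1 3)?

|⟨(2 3)⟩| = 2 and |⟨(1 3)⟩| = 2, so |H| is a multiple of lcm(2, 2) = 2 and divides |G| = 6.
Closing {(2 3), (1 3)} under the group operation gives all of G, so |H| = 6.

6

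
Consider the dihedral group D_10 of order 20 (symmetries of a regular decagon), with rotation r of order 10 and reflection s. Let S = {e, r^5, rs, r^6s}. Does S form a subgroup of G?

|S| = 4 divides |G| = 20, consistent with Lagrange.
S contains the identity, every element's inverse is in S, and S is closed under ·: it is a subgroup.

Yes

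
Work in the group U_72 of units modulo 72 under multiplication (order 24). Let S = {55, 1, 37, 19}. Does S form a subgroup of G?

|S| = 4 divides |G| = 24, consistent with Lagrange.
S contains the identity, every element's inverse is in S, and S is closed under ·: it is a subgroup.

Yes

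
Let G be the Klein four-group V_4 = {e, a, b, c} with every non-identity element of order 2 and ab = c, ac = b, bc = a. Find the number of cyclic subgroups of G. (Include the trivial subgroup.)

Each element a generates a cyclic subgroup ⟨a⟩; distinct elements may generate the same one (a cyclic group of order d has φ(d) generators).
Cyclic subgroups by order — order 1: 1; order 2: 3.
Total: 4.

4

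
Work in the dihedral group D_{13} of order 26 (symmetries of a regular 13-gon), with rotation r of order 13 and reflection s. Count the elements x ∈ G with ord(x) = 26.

No element of G has order 26 (even though 26 | 26).

0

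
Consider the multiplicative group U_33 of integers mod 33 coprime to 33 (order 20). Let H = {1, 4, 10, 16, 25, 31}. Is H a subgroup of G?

No

|H| = 6 does not divide |G| = 20, so by Lagrange H is not a subgroup.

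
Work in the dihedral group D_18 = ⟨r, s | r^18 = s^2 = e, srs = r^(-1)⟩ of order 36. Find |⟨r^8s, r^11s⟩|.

12

|⟨r^8s⟩| = 2 and |⟨r^11s⟩| = 2, so |H| is a multiple of lcm(2, 2) = 2 and divides |G| = 36.
Closing under the operation: H = {e, r^3, r^6, r^9, r^12, r^15, r^2s, r^5s, r^8s, r^11s, r^14s, r^17s}, so |H| = 12.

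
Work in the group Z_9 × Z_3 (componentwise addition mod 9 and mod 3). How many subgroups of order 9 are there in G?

4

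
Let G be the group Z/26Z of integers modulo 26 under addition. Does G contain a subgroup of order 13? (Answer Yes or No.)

13 | 26. A subgroup of order 13 is {0, 2, 4, 6, 8, 10, 12, 14, 16, 18, 20, 22, 24}.

Yes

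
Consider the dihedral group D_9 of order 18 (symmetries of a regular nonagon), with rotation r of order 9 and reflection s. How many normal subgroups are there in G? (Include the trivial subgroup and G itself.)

4

G has 16 subgroups. Checking conjugation-invariance by order — order 1: 1/1 normal; order 2: 0/9 normal; order 3: 1/1 normal; order 6: 0/3 normal; order 9: 1/1 normal; order 18: 1/1 normal.
Total normal subgroups: 4.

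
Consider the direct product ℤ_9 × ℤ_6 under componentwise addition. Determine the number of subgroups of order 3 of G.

|G| = 54 and 3 | 54, so subgroups of order 3 are possible by Lagrange.
The subgroups of order 3 are: {(0,0), (0,2), (0,4)}; {(0,0), (3,0), (6,0)}; {(0,0), (3,2), (6,4)}; {(0,0), (3,4), (6,2)}.
So G has 4 subgroups of order 3.

4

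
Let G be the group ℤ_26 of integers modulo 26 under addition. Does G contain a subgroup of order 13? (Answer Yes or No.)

Yes

13 | 26. A subgroup of order 13 is {0, 2, 4, 6, 8, 10, 12, 14, 16, 18, 20, 22, 24}.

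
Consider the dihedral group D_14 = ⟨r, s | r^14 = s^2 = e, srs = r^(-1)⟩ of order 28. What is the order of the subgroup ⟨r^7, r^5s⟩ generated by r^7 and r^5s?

4

|⟨r^7⟩| = 2 and |⟨r^5s⟩| = 2, so |H| is a multiple of lcm(2, 2) = 2 and divides |G| = 28.
Closing under the operation: H = {e, r^7, r^5s, r^12s}, so |H| = 4.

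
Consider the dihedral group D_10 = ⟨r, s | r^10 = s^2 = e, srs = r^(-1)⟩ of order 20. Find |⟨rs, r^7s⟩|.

10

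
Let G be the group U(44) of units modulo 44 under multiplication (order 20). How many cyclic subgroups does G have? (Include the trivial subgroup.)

8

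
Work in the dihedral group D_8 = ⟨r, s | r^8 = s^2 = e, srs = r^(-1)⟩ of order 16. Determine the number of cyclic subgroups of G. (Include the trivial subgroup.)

Each element a generates a cyclic subgroup ⟨a⟩; distinct elements may generate the same one (a cyclic group of order d has φ(d) generators).
Cyclic subgroups by order — order 1: 1; order 2: 9; order 4: 1; order 8: 1.
Total: 12.

12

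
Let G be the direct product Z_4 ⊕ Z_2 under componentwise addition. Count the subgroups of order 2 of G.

|G| = 8 and 2 | 8, so subgroups of order 2 are possible by Lagrange.
The subgroups of order 2 are: {(0,0), (0,1)}; {(0,0), (2,0)}; {(0,0), (2,1)}.
So G has 3 subgroups of order 2.

3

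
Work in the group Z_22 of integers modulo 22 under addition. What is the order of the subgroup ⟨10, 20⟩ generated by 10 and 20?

11

|⟨10⟩| = 11 and |⟨20⟩| = 11, so |H| is a multiple of lcm(11, 11) = 11 and divides |G| = 22.
Closing under the operation: H = {0, 2, 4, 6, 8, 10, 12, 14, 16, 18, 20}, so |H| = 11.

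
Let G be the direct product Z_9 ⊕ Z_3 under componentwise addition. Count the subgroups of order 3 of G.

4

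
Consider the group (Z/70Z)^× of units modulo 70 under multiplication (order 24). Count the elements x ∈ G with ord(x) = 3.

2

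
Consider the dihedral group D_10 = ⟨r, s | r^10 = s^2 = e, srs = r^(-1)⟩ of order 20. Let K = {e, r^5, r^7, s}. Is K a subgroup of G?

No

r^7 ∈ K but its inverse r^3 ∉ K, so K is not a subgroup.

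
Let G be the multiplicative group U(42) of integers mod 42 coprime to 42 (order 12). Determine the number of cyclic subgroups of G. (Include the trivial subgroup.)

8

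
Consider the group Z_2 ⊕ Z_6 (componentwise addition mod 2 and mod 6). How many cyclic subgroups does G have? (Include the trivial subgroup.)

A cyclic subgroup of order d is generated by each of its φ(d) elements of order d, so the cyclic subgroups of order d number (#elements of order d)/φ(d).
Cyclic subgroups by order — order 1: 1; order 2: 3; order 3: 1; order 6: 3.
Total: 8.

8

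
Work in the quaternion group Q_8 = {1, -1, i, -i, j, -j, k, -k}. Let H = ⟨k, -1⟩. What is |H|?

|⟨k⟩| = 4 and |⟨-1⟩| = 2, so |H| is a multiple of lcm(4, 2) = 4 and divides |G| = 8.
Closing under the operation: H = {1, -1, k, -k}, so |H| = 4.

4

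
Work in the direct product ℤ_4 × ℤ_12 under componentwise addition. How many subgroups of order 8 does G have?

3

|G| = 48 and 8 | 48, so subgroups of order 8 are possible by Lagrange.
The subgroups of order 8 are: {(0,0), (0,3), (0,6), (0,9), (2,0), (2,3), (2,6), (2,9)}; {(0,0), (0,6), (1,0), (1,6), (2,0), (2,6), (3,0), (3,6)}; {(0,0), (0,6), (1,3), (1,9), (2,0), (2,6), (3,3), (3,9)}.
So G has 3 subgroups of order 8.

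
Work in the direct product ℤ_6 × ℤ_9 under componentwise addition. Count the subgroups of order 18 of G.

|G| = 54 and 18 | 54, so subgroups of order 18 are possible by Lagrange.
The subgroups of order 18 are: {(0,0), (0,1), (0,2), (0,3), (0,4), (0,5), (0,6), (0,7), (0,8), (3,0), (3,1), (3,2), (3,3), (3,4), (3,5), (3,6), (3,7), (3,8)}; {(0,0), (0,3), (0,6), (1,0), (1,3), (1,6), (2,0), (2,3), (2,6), (3,0), (3,3), (3,6), (4,0), (4,3), (4,6), (5,0), (5,3), (5,6)}; {(0,0), (0,3), (0,6), (1,1), (1,4), (1,7), (2,2), (2,5), (2,8), (3,0), (3,3), (3,6), (4,1), (4,4), (4,7), (5,2), (5,5), (5,8)}; {(0,0), (0,3), (0,6), (1,2), (1,5), (1,8), (2,1), (2,4), (2,7), (3,0), (3,3), (3,6), (4,2), (4,5), (4,8), (5,1), (5,4), (5,7)}.
So G has 4 subgroups of order 18.

4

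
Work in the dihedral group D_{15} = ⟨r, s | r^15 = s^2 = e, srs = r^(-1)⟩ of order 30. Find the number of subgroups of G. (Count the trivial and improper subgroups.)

28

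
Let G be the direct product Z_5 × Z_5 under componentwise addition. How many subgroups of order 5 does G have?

6

|G| = 25 and 5 | 25, so subgroups of order 5 are possible by Lagrange.
The subgroups of order 5 are: {(0,0), (0,1), (0,2), (0,3), (0,4)}; {(0,0), (1,0), (2,0), (3,0), (4,0)}; {(0,0), (1,1), (2,2), (3,3), (4,4)}; {(0,0), (1,2), (2,4), (3,1), (4,3)}; … (6 in all).
So G has 6 subgroups of order 5.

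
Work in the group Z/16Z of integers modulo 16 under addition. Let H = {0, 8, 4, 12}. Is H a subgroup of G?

Yes

|H| = 4 divides |G| = 16, consistent with Lagrange.
H contains the identity, every element's inverse is in H, and H is closed under +: it is a subgroup.
In fact H = ⟨4⟩.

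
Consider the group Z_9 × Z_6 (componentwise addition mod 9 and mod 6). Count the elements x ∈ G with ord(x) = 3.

8

An element (a,b) has order lcm(ord(a), ord(b)); count pairs with lcm equal to 3.
Enumerating gives 8 such elements.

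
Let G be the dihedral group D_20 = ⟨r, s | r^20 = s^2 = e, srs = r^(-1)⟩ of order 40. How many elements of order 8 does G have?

0

No element of G has order 8 (even though 8 | 40).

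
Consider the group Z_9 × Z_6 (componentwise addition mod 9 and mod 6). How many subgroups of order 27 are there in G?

1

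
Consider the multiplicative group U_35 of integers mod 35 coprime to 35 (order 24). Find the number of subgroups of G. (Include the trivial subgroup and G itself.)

|G| = 24, so by Lagrange every subgroup order divides 24. Divisors: 1, 2, 3, 4, 6, 8, 12, 24.
Subgroups by order — order 1: 1; order 2: 3; order 3: 1; order 4: 3; order 6: 3; order 8: 1; order 12: 3; order 24: 1.
Total: 1 + 3 + 1 + 3 + 3 + 1 + 3 + 1 = 16.

16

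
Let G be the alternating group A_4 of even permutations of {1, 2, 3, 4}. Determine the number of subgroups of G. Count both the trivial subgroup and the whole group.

10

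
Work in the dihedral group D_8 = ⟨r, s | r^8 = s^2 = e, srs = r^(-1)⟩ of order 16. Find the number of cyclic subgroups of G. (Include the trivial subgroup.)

12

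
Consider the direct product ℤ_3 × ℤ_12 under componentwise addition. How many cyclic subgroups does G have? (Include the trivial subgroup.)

15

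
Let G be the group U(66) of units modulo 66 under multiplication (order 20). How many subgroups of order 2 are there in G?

3

|G| = 20 and 2 | 20, so subgroups of order 2 are possible by Lagrange.
The subgroups of order 2 are: {1, 23}; {1, 43}; {1, 65}.
So G has 3 subgroups of order 2.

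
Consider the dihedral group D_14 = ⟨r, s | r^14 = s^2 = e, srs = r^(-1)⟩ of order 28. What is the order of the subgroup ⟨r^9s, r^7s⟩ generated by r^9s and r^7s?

|⟨r^9s⟩| = 2 and |⟨r^7s⟩| = 2, so |H| is a multiple of lcm(2, 2) = 2 and divides |G| = 28.
Closing under the operation: H = {e, r^2, r^4, r^6, r^8, r^10, r^12, rs, r^3s, r^5s, r^7s, r^9s, r^11s, r^13s}, so |H| = 14.

14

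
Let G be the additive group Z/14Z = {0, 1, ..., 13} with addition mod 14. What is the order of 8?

In Z/14Z, the order of an element a is n/gcd(a, n).
gcd(8, 14) = 2, so |⟨8⟩| = 14/2 = 7.

7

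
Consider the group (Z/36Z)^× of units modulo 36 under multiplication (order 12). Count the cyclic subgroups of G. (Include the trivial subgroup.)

Each element a generates a cyclic subgroup ⟨a⟩; distinct elements may generate the same one (a cyclic group of order d has φ(d) generators).
Cyclic subgroups by order — order 1: 1; order 2: 3; order 3: 1; order 6: 3.
Total: 8.

8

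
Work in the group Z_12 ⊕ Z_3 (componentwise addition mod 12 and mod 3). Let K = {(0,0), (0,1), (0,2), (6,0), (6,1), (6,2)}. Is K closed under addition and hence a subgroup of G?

Yes

|K| = 6 divides |G| = 36, consistent with Lagrange.
K contains the identity, every element's inverse is in K, and K is closed under +: it is a subgroup.
In fact K = ⟨(6,2)⟩.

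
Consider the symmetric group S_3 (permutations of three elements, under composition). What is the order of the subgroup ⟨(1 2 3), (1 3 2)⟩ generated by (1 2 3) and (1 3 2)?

3

|⟨(1 2 3)⟩| = 3 and |⟨(1 3 2)⟩| = 3, so |H| is a multiple of lcm(3, 3) = 3 and divides |G| = 6.
Closing under the operation: H = {e, (1 2 3), (1 3 2)}, so |H| = 3.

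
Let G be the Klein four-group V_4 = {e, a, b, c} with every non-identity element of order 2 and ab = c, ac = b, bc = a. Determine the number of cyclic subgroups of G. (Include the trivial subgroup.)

Each element a generates a cyclic subgroup ⟨a⟩; distinct elements may generate the same one (a cyclic group of order d has φ(d) generators).
Cyclic subgroups by order — order 1: 1; order 2: 3.
Total: 4.

4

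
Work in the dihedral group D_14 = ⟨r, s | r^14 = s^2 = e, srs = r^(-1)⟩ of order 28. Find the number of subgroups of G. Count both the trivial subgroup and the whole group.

28

|G| = 28, so by Lagrange every subgroup order divides 28. Divisors: 1, 2, 4, 7, 14, 28.
Subgroups by order — order 1: 1; order 2: 15; order 4: 7; order 7: 1; order 14: 3; order 28: 1.
Total: 1 + 15 + 7 + 1 + 3 + 1 = 28.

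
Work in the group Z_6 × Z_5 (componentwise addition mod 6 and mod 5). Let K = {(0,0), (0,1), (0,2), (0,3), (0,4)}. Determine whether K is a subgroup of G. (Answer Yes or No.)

|K| = 5 divides |G| = 30, consistent with Lagrange.
K contains the identity, every element's inverse is in K, and K is closed under +: it is a subgroup.
In fact K = ⟨(0,1)⟩.

Yes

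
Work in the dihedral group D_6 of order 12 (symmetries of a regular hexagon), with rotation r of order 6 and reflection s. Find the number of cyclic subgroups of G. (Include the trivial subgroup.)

10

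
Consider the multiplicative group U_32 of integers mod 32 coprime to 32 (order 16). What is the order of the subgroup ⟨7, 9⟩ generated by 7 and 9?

|⟨7⟩| = 4 and |⟨9⟩| = 4, so |H| is a multiple of lcm(4, 4) = 4 and divides |G| = 16.
Closing under the operation: H = {1, 7, 9, 15, 17, 23, 25, 31}, so |H| = 8.

8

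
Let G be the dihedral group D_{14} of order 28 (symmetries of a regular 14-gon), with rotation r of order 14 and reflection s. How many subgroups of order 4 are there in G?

|G| = 28 and 4 | 28, so subgroups of order 4 are possible by Lagrange.
The subgroups of order 4 are: {e, r^7, r^3s, r^10s}; {e, r^7, r^4s, r^11s}; {e, r^7, r^5s, r^12s}; {e, r^7, r^6s, r^13s}; … (7 in all).
So G has 7 subgroups of order 4.

7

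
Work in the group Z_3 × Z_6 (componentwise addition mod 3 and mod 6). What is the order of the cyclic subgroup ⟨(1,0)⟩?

3

The order of (1,0) in Z_3 × Z_6 is lcm(ord(1) in Z_3, ord(0) in Z_6).
ord(1) = 3 and ord(0) = 1, so |⟨(1,0)⟩| = lcm(3, 1) = 3.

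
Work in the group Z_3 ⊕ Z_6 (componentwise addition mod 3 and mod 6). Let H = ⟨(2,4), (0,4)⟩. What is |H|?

9

|⟨(2,4)⟩| = 3 and |⟨(0,4)⟩| = 3, so |H| is a multiple of lcm(3, 3) = 3 and divides |G| = 18.
Closing under the operation: H = {(0,0), (0,2), (0,4), (1,0), (1,2), (1,4), (2,0), (2,2), (2,4)}, so |H| = 9.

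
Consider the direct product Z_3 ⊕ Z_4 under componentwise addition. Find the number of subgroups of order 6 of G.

1

|G| = 12 and 6 | 12, so subgroups of order 6 are possible by Lagrange.
The subgroups of order 6 are: {(0,0), (0,2), (1,0), (1,2), (2,0), (2,2)}.
So G has 1 subgroup of order 6.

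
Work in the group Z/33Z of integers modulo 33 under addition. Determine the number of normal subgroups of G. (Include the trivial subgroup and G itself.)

G is abelian, so every subgroup is normal.
G has 4 subgroups in total, hence 4 normal subgroups.

4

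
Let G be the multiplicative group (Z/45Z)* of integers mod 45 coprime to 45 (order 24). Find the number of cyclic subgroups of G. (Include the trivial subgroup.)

12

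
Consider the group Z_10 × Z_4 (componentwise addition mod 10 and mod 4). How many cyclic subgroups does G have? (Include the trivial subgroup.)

12

Group the elements of G by the cyclic subgroup they generate; each cyclic subgroup of order d accounts for φ(d) elements.
Cyclic subgroups by order — order 1: 1; order 2: 3; order 4: 2; order 5: 1; order 10: 3; order 20: 2.
Total: 12.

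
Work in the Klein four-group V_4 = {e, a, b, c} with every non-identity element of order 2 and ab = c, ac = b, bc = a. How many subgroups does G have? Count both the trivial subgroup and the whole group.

5

|G| = 4, so by Lagrange every subgroup order divides 4. Divisors: 1, 2, 4.
Subgroups by order — order 1: 1; order 2: 3; order 4: 1.
Total: 1 + 3 + 1 = 5.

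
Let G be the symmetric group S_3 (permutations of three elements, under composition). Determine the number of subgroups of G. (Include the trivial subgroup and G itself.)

|G| = 6, so by Lagrange every subgroup order divides 6. Divisors: 1, 2, 3, 6.
Subgroups by order — order 1: 1; order 2: 3; order 3: 1; order 6: 1.
Total: 1 + 3 + 1 + 1 = 6.

6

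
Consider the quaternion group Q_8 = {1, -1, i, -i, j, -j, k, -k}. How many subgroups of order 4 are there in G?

3

|G| = 8 and 4 | 8, so subgroups of order 4 are possible by Lagrange.
The subgroups of order 4 are: {1, -1, i, -i}; {1, -1, j, -j}; {1, -1, k, -k}.
So G has 3 subgroups of order 4.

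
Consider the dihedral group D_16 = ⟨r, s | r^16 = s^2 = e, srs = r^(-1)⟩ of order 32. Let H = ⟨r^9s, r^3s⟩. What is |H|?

16

|⟨r^9s⟩| = 2 and |⟨r^3s⟩| = 2, so |H| is a multiple of lcm(2, 2) = 2 and divides |G| = 32.
Closing under the operation: H = {e, r^2, r^4, r^6, r^8, r^10, r^12, r^14, rs, r^3s, r^5s, r^7s, r^9s, r^11s, r^13s, r^15s}, so |H| = 16.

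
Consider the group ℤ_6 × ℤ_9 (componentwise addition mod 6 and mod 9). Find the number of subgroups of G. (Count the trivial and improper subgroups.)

20

|G| = 54, so by Lagrange every subgroup order divides 54. Divisors: 1, 2, 3, 6, 9, 18, 27, 54.
Subgroups by order — order 1: 1; order 2: 1; order 3: 4; order 6: 4; order 9: 4; order 18: 4; order 27: 1; order 54: 1.
Total: 1 + 1 + 4 + 4 + 4 + 4 + 1 + 1 = 20.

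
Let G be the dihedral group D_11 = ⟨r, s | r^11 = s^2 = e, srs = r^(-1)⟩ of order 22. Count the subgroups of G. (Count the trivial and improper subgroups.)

|G| = 22, so by Lagrange every subgroup order divides 22. Divisors: 1, 2, 11, 22.
Subgroups by order — order 1: 1; order 2: 11; order 11: 1; order 22: 1.
Total: 1 + 11 + 1 + 1 = 14.

14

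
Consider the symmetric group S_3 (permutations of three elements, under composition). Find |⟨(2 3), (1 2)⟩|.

|⟨(2 3)⟩| = 2 and |⟨(1 2)⟩| = 2, so |H| is a multiple of lcm(2, 2) = 2 and divides |G| = 6.
Closing {(2 3), (1 2)} under the group operation gives all of G, so |H| = 6.

6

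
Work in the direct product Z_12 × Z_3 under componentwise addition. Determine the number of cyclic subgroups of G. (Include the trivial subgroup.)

A cyclic subgroup of order d is generated by each of its φ(d) elements of order d, so the cyclic subgroups of order d number (#elements of order d)/φ(d).
Cyclic subgroups by order — order 1: 1; order 2: 1; order 3: 4; order 4: 1; order 6: 4; order 12: 4.
Total: 15.

15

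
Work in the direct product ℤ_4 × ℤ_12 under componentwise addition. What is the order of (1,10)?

The order of (1,10) in Z_4 × Z_12 is lcm(ord(1) in Z_4, ord(10) in Z_12).
ord(1) = 4 and ord(10) = 6, so |⟨(1,10)⟩| = lcm(4, 6) = 12.

12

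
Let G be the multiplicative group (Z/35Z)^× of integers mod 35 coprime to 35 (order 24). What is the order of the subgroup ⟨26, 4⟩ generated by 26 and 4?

12

|⟨26⟩| = 6 and |⟨4⟩| = 6, so |H| is a multiple of lcm(6, 6) = 6 and divides |G| = 24.
Closing under the operation: H = {1, 4, 6, 9, 11, 16, 19, 24, 26, 29, 31, 34}, so |H| = 12.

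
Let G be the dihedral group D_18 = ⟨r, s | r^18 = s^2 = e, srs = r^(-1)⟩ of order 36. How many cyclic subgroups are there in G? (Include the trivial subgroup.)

Each element a generates a cyclic subgroup ⟨a⟩; distinct elements may generate the same one (a cyclic group of order d has φ(d) generators).
Cyclic subgroups by order — order 1: 1; order 2: 19; order 3: 1; order 6: 1; order 9: 1; order 18: 1.
Total: 24.

24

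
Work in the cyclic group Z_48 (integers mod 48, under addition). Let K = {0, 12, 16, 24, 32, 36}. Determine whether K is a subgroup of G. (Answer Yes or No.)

No

Closure fails: 16 + 36 = 4 ∉ K. So K is not a subgroup.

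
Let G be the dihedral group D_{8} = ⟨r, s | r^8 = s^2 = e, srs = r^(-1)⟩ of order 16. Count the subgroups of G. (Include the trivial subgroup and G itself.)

19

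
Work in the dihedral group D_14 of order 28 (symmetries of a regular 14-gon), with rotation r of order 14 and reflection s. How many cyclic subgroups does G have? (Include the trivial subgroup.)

A cyclic subgroup of order d is generated by each of its φ(d) elements of order d, so the cyclic subgroups of order d number (#elements of order d)/φ(d).
Cyclic subgroups by order — order 1: 1; order 2: 15; order 7: 1; order 14: 1.
Total: 18.

18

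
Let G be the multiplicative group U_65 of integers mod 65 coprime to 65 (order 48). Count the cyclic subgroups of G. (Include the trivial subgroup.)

A cyclic subgroup of order d is generated by each of its φ(d) elements of order d, so the cyclic subgroups of order d number (#elements of order d)/φ(d).
Cyclic subgroups by order — order 1: 1; order 2: 3; order 3: 1; order 4: 6; order 6: 3; order 12: 6.
Total: 20.

20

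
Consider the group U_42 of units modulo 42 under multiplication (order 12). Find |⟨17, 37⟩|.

|⟨17⟩| = 6 and |⟨37⟩| = 3, so |H| is a multiple of lcm(6, 3) = 6 and divides |G| = 12.
Closing under the operation: H = {1, 5, 17, 25, 37, 41}, so |H| = 6.

6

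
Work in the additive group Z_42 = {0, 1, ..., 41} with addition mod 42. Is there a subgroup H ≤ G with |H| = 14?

Yes

14 | 42. A subgroup of order 14 is {0, 3, 6, 9, 12, 15, 18, 21, 24, 27, 30, 33, 36, 39}.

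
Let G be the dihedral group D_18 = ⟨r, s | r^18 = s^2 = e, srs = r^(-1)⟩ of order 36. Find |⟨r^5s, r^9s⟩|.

18

|⟨r^5s⟩| = 2 and |⟨r^9s⟩| = 2, so |H| is a multiple of lcm(2, 2) = 2 and divides |G| = 36.
Closing under the operation: H = {e, r^2, r^4, r^6, r^8, r^10, r^12, r^14, r^16, rs, r^3s, r^5s, r^7s, r^9s, r^11s, r^13s, r^15s, r^17s}, so |H| = 18.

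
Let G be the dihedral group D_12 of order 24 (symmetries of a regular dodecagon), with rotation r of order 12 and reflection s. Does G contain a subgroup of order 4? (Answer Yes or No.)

Yes

4 | 24. A subgroup of order 4 is {e, r^6, r^4s, r^10s}.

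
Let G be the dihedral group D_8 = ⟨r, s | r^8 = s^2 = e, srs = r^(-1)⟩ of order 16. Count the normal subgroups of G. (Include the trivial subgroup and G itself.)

7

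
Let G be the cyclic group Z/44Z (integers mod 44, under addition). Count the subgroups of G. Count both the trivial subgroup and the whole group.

Subgroups of the cyclic group Z/44Z correspond bijectively to divisors of 44.
Divisors of 44: 1, 2, 4, 11, 22, 44.
So Z/44Z has 6 subgroups.

6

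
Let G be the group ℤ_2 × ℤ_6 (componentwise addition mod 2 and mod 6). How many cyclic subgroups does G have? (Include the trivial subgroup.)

8

Group the elements of G by the cyclic subgroup they generate; each cyclic subgroup of order d accounts for φ(d) elements.
Cyclic subgroups by order — order 1: 1; order 2: 3; order 3: 1; order 6: 3.
Total: 8.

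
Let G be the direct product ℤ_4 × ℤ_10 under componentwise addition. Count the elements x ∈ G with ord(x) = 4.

An element (a,b) has order lcm(ord(a), ord(b)); count pairs with lcm equal to 4.
Enumerating gives 4 such elements.

4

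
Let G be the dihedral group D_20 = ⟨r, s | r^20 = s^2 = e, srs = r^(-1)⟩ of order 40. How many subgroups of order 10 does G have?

|G| = 40 and 10 | 40, so subgroups of order 10 are possible by Lagrange.
The subgroups of order 10 are: {e, r^2, r^4, r^6, r^8, r^10, r^12, r^14, r^16, r^18}; {e, r^4, r^8, r^12, r^16, r^2s, r^6s, r^10s, r^14s, r^18s}; {e, r^4, r^8, r^12, r^16, r^3s, r^7s, r^11s, r^15s, r^19s}; {e, r^4, r^8, r^12, r^16, s, r^4s, r^8s, r^12s, r^16s}; … (5 in all).
So G has 5 subgroups of order 10.

5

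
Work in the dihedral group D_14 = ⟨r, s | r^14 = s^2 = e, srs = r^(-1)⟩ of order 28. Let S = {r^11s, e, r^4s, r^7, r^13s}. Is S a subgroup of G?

|S| = 5 does not divide |G| = 28, so by Lagrange S is not a subgroup.

No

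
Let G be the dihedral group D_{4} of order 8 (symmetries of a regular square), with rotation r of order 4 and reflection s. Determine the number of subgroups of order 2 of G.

5

|G| = 8 and 2 | 8, so subgroups of order 2 are possible by Lagrange.
The subgroups of order 2 are: {e, r^2}; {e, r^2s}; {e, r^3s}; {e, rs}; … (5 in all).
So G has 5 subgroups of order 2.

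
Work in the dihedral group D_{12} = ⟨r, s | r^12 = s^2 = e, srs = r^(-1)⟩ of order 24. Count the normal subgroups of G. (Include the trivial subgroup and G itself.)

G has 34 subgroups. Checking conjugation-invariance by order — order 1: 1/1 normal; order 2: 1/13 normal; order 3: 1/1 normal; order 4: 1/7 normal; order 6: 1/5 normal; order 8: 0/3 normal; order 12: 3/3 normal; order 24: 1/1 normal.
Total normal subgroups: 9.

9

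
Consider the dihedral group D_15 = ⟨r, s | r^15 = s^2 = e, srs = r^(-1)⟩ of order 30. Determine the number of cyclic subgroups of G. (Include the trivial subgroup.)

19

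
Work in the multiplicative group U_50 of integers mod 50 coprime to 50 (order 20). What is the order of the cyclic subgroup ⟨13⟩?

Compute successive powers of 13 mod 50: 13, 19, 47, 11, 43, 9, 17, 21, …; 13^20 ≡ 1 (mod 50).
So |⟨13⟩| = 20.

20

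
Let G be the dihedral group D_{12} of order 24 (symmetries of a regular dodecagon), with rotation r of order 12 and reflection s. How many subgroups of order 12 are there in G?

|G| = 24 and 12 | 24, so subgroups of order 12 are possible by Lagrange.
The subgroups of order 12 are: {e, r, r^2, r^3, r^4, r^5, r^6, r^7, r^8, r^9, r^10, r^11}; {e, r^2, r^4, r^6, r^8, r^10, s, r^2s, r^4s, r^6s, r^8s, r^10s}; {e, r^2, r^4, r^6, r^8, r^10, rs, r^3s, r^5s, r^7s, r^9s, r^11s}.
So G has 3 subgroups of order 12.

3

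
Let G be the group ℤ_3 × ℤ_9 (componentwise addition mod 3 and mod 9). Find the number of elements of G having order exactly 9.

An element (a,b) has order lcm(ord(a), ord(b)); count pairs with lcm equal to 9.
Enumerating gives 18 such elements.

18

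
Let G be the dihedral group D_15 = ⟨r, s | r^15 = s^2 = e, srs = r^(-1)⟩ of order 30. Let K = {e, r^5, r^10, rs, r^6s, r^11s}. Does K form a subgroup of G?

Yes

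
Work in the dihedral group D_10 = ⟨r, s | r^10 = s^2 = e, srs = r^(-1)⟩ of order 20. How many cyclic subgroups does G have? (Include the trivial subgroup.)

14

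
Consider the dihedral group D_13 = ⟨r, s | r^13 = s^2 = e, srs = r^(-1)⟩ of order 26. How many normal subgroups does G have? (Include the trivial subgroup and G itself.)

3

G has 16 subgroups. Checking conjugation-invariance by order — order 1: 1/1 normal; order 2: 0/13 normal; order 13: 1/1 normal; order 26: 1/1 normal.
Total normal subgroups: 3.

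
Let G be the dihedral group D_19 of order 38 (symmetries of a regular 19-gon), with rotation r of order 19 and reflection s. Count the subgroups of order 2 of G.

19

|G| = 38 and 2 | 38, so subgroups of order 2 are possible by Lagrange.
The subgroups of order 2 are: {e, r^10s}; {e, r^11s}; {e, r^12s}; {e, r^13s}; … (19 in all).
So G has 19 subgroups of order 2.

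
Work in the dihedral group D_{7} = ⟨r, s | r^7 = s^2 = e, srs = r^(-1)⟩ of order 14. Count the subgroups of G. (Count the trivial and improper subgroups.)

|G| = 14, so by Lagrange every subgroup order divides 14. Divisors: 1, 2, 7, 14.
Subgroups by order — order 1: 1; order 2: 7; order 7: 1; order 14: 1.
Total: 1 + 7 + 1 + 1 = 10.

10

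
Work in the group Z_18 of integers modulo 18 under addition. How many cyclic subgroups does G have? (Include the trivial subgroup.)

6

Group the elements of G by the cyclic subgroup they generate; each cyclic subgroup of order d accounts for φ(d) elements.
Cyclic subgroups by order — order 1: 1; order 2: 1; order 3: 1; order 6: 1; order 9: 1; order 18: 1.
Total: 6.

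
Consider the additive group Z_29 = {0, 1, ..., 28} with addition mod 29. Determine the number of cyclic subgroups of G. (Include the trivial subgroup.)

2

Each element a generates a cyclic subgroup ⟨a⟩; distinct elements may generate the same one (a cyclic group of order d has φ(d) generators).
Cyclic subgroups by order — order 1: 1; order 29: 1.
Total: 2.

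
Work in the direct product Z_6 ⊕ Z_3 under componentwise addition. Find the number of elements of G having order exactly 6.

8

An element (a,b) has order lcm(ord(a), ord(b)); count pairs with lcm equal to 6.
Enumerating gives 8 such elements.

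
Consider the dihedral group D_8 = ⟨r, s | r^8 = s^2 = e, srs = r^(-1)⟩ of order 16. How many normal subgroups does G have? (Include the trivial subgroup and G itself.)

7

G has 19 subgroups. Checking conjugation-invariance by order — order 1: 1/1 normal; order 2: 1/9 normal; order 4: 1/5 normal; order 8: 3/3 normal; order 16: 1/1 normal.
Total normal subgroups: 7.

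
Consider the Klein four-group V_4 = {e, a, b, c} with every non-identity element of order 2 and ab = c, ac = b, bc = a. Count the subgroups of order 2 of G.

3

|G| = 4 and 2 | 4, so subgroups of order 2 are possible by Lagrange.
The subgroups of order 2 are: {e, a}; {e, b}; {e, c}.
So G has 3 subgroups of order 2.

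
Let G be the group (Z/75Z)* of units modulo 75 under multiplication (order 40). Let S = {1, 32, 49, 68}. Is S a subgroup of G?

Yes

|S| = 4 divides |G| = 40, consistent with Lagrange.
S contains the identity, every element's inverse is in S, and S is closed under ·: it is a subgroup.
In fact S = ⟨32⟩.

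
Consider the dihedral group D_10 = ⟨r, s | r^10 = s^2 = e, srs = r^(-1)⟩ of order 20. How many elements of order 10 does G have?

4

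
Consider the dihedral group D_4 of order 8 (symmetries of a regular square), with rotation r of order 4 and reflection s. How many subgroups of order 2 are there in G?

5

|G| = 8 and 2 | 8, so subgroups of order 2 are possible by Lagrange.
The subgroups of order 2 are: {e, r^2}; {e, r^2s}; {e, r^3s}; {e, rs}; … (5 in all).
So G has 5 subgroups of order 2.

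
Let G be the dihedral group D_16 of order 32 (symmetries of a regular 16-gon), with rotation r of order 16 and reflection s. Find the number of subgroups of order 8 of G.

|G| = 32 and 8 | 32, so subgroups of order 8 are possible by Lagrange.
The subgroups of order 8 are: {e, r^2, r^4, r^6, r^8, r^10, r^12, r^14}; {e, r^4, r^8, r^12, r^2s, r^6s, r^10s, r^14s}; {e, r^4, r^8, r^12, r^3s, r^7s, r^11s, r^15s}; {e, r^4, r^8, r^12, s, r^4s, r^8s, r^12s}; … (5 in all).
So G has 5 subgroups of order 8.

5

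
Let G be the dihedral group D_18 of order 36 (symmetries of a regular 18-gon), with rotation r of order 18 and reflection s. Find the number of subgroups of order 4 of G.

9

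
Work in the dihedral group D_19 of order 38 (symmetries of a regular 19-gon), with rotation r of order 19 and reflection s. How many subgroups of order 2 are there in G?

|G| = 38 and 2 | 38, so subgroups of order 2 are possible by Lagrange.
The subgroups of order 2 are: {e, r^10s}; {e, r^11s}; {e, r^12s}; {e, r^13s}; … (19 in all).
So G has 19 subgroups of order 2.

19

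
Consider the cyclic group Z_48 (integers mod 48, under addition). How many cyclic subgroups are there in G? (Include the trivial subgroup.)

10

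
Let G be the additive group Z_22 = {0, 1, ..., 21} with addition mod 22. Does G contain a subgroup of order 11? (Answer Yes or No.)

Yes

11 | 22. A subgroup of order 11 is {0, 2, 4, 6, 8, 10, 12, 14, 16, 18, 20}.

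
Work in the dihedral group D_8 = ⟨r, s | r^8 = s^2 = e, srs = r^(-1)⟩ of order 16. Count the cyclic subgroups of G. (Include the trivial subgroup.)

Each element a generates a cyclic subgroup ⟨a⟩; distinct elements may generate the same one (a cyclic group of order d has φ(d) generators).
Cyclic subgroups by order — order 1: 1; order 2: 9; order 4: 1; order 8: 1.
Total: 12.

12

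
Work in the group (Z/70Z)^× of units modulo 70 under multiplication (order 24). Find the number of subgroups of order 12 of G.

3

|G| = 24 and 12 | 24, so subgroups of order 12 are possible by Lagrange.
The subgroups of order 12 are: {1, 3, 9, 11, 13, 17, 27, 29, 33, 39, 47, 51}; {1, 9, 11, 19, 29, 31, 39, 41, 51, 59, 61, 69}; {1, 9, 11, 23, 29, 37, 39, 43, 51, 53, 57, 67}.
So G has 3 subgroups of order 12.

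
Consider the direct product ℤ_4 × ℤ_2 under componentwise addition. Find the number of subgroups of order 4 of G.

3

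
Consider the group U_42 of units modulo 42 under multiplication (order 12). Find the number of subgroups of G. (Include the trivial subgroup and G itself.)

|G| = 12, so by Lagrange every subgroup order divides 12. Divisors: 1, 2, 3, 4, 6, 12.
Subgroups by order — order 1: 1; order 2: 3; order 3: 1; order 4: 1; order 6: 3; order 12: 1.
Total: 1 + 3 + 1 + 1 + 3 + 1 = 10.

10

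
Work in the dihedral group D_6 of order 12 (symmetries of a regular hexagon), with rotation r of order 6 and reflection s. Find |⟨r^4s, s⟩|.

|⟨r^4s⟩| = 2 and |⟨s⟩| = 2, so |H| is a multiple of lcm(2, 2) = 2 and divides |G| = 12.
Closing under the operation: H = {e, r^2, r^4, s, r^2s, r^4s}, so |H| = 6.

6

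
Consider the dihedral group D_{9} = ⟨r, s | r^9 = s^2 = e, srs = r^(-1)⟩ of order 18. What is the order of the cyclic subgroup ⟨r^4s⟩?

2

Computing powers of r^4s: the smallest k with (r^4s)^k = e is k = 2.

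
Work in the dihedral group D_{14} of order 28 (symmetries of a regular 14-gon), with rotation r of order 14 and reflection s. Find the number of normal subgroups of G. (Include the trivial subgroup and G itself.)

G has 28 subgroups. Checking conjugation-invariance by order — order 1: 1/1 normal; order 2: 1/15 normal; order 4: 0/7 normal; order 7: 1/1 normal; order 14: 3/3 normal; order 28: 1/1 normal.
Total normal subgroups: 7.

7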